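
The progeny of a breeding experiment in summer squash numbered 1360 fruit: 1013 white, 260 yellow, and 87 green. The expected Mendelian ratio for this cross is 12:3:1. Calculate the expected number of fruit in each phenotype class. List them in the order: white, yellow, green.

1020, 255, 85

The 12:3:1 ratio has 16 parts, so with N = 1360 the expected counts are:
  white: 1360 × 12/16 = 1020
  yellow: 1360 × 3/16 = 255
  green: 1360 × 1/16 = 85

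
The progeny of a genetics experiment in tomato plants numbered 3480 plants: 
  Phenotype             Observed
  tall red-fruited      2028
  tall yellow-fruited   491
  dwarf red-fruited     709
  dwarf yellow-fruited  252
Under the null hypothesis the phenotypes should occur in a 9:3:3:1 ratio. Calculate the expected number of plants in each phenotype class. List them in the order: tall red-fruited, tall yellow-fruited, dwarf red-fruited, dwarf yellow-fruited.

Under the 9:3:3:1 hypothesis (Σ ratio = 16, N = 3480):
  tall red-fruited: 3480 × 9/16 = 1957.5
  tall yellow-fruited: 3480 × 3/16 = 652.5
  dwarf red-fruited: 3480 × 3/16 = 652.5
  dwarf yellow-fruited: 3480 × 1/16 = 217.5

1957.5, 652.5, 652.5, 217.5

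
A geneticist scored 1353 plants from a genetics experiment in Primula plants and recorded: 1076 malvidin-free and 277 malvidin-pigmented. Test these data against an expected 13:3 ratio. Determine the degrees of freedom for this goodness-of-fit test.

1

A goodness-of-fit test with 2 phenotype classes has df = 2 − 1 = 1.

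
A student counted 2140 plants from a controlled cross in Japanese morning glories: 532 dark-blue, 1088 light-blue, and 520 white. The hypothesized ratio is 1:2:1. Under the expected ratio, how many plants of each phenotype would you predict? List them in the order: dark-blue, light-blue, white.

Under the 1:2:1 hypothesis (Σ ratio = 4, N = 2140):
  dark-blue: 2140 × 1/4 = 535
  light-blue: 2140 × 2/4 = 1070
  white: 2140 × 1/4 = 535

535, 1070, 535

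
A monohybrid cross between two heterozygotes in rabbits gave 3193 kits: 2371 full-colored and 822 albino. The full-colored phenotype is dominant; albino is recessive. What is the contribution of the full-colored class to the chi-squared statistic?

0.236

For a monohybrid cross between heterozygotes with complete dominance, the expected phenotypic ratio is 3:1.
Total ratio parts = 4. Expected numbers out of 3193:
  full-colored: 3193 × 3/4 = 2394.75
  albino: 3193 × 1/4 = 798.25
Contribution of full-colored: (2371 − 2394.75)² / 2394.75 = 0.2355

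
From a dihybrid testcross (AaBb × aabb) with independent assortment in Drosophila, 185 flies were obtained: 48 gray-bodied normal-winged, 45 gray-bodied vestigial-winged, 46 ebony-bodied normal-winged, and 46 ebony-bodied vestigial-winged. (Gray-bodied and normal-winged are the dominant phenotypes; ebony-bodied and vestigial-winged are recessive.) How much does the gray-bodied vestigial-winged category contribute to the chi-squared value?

A dihybrid testcross with independent assortment gives a 1:1:1:1 ratio.
Under the 1:1:1:1 hypothesis (Σ ratio = 4, N = 185):
  gray-bodied normal-winged: 185 × 1/4 = 46.25
  gray-bodied vestigial-winged: 185 × 1/4 = 46.25
  ebony-bodied normal-winged: 185 × 1/4 = 46.25
  ebony-bodied vestigial-winged: 185 × 1/4 = 46.25
Contribution of gray-bodied vestigial-winged: (45 − 46.25)² / 46.25 = 0.0338

0.034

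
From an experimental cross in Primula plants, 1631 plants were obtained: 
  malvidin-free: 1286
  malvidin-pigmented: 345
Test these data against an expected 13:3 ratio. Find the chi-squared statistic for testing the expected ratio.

6.180

The 13:3 ratio has 16 parts, so with N = 1631 the expected counts are:
  malvidin-free: 1631 × 13/16 = 1325.1875
  malvidin-pigmented: 1631 × 3/16 = 305.8125
χ² = Σ (O − E)² / E
  malvidin-free: (1286 − 1325.1875)² / 1325.1875 = 1.1588
  malvidin-pigmented: (345 − 305.8125)² / 305.8125 = 5.0216
χ² = 1.1588 + 5.0216 = 6.1804 ≈ 6.180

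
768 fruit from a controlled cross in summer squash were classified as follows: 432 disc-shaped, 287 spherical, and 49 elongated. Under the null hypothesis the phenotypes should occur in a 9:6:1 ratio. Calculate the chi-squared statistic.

Under the 9:6:1 hypothesis (Σ ratio = 16, N = 768):
  disc-shaped: 768 × 9/16 = 432
  spherical: 768 × 6/16 = 288
  elongated: 768 × 1/16 = 48
χ² = Σ (O − E)² / E
  disc-shaped: (432 − 432)² / 432 = 0.0000
  spherical: (287 − 288)² / 288 = 0.0035
  elongated: (49 − 48)² / 48 = 0.0208
χ² = 0.0000 + 0.0035 + 0.0208 = 0.0243 ≈ 0.024

0.024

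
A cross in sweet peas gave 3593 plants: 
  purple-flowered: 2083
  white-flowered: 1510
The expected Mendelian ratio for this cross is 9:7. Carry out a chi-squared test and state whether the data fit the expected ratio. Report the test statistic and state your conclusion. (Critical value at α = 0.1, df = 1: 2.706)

Total ratio parts = 16. Expected numbers out of 3593:
  purple-flowered: 3593 × 9/16 = 2021.0625
  white-flowered: 3593 × 7/16 = 1571.9375
χ² = Σ (O − E)² / E
  purple-flowered: (2083 − 2021.0625)² / 2021.0625 = 1.8981
  white-flowered: (1510 − 1571.9375)² / 1571.9375 = 2.4405
χ² = 1.8981 + 2.4405 = 4.3386 ≈ 4.339
Degrees of freedom = 2 − 1 = 1; critical value at α = 0.1 is 2.706.
Since 4.339 > 2.706, we reject the null hypothesis — the data do not fit the 9:7 ratio.

4.339; not consistent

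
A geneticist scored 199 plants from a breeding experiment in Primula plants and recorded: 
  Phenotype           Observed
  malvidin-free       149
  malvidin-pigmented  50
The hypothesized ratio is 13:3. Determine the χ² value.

5.310

The 13:3 ratio has 16 parts, so with N = 199 the expected counts are:
  malvidin-free: 199 × 13/16 = 161.6875
  malvidin-pigmented: 199 × 3/16 = 37.3125
χ² = Σ (O − E)² / E
  malvidin-free: (149 − 161.6875)² / 161.6875 = 0.9956
  malvidin-pigmented: (50 − 37.3125)² / 37.3125 = 4.3142
χ² = 0.9956 + 4.3142 = 5.3098 ≈ 5.310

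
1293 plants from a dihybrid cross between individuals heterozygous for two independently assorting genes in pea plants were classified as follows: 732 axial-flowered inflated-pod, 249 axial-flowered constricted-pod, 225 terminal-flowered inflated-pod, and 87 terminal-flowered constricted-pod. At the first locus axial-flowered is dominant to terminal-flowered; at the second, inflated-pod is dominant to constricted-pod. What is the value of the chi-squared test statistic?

A dihybrid F₂ with independent assortment and complete dominance at both loci gives a 9:3:3:1 phenotypic ratio.
Under the 9:3:3:1 hypothesis (Σ ratio = 16, N = 1293):
  axial-flowered inflated-pod: 1293 × 9/16 = 727.3125
  axial-flowered constricted-pod: 1293 × 3/16 = 242.4375
  terminal-flowered inflated-pod: 1293 × 3/16 = 242.4375
  terminal-flowered constricted-pod: 1293 × 1/16 = 80.8125
χ² = Σ (O − E)² / E
  axial-flowered inflated-pod: (732 − 727.3125)² / 727.3125 = 0.0302
  axial-flowered constricted-pod: (249 − 242.4375)² / 242.4375 = 0.1776
  terminal-flowered inflated-pod: (225 − 242.4375)² / 242.4375 = 1.2542
  terminal-flowered constricted-pod: (87 − 80.8125)² / 80.8125 = 0.4738
χ² = 0.0302 + 0.1776 + 1.2542 + 0.4738 = 1.9358 ≈ 1.936

1.936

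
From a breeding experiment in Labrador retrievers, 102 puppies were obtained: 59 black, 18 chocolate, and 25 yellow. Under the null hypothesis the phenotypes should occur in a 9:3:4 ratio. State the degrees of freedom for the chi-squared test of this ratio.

2

A goodness-of-fit test with 3 phenotype classes has df = 3 − 1 = 2.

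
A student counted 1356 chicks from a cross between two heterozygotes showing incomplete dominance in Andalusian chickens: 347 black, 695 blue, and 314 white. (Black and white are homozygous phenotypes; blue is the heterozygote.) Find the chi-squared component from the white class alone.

1.844

With incomplete dominance, a heterozygote × heterozygote cross gives a 1:2:1 phenotypic ratio.
Under the 1:2:1 hypothesis (Σ ratio = 4, N = 1356):
  black: 1356 × 1/4 = 339
  blue: 1356 × 2/4 = 678
  white: 1356 × 1/4 = 339
Contribution of white: (314 − 339)² / 339 = 1.8437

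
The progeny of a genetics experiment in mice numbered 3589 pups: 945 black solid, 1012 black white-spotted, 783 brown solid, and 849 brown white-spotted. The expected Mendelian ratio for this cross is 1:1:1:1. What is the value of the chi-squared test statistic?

Under the 1:1:1:1 hypothesis (Σ ratio = 4, N = 3589):
  black solid: 3589 × 1/4 = 897.25
  black white-spotted: 3589 × 1/4 = 897.25
  brown solid: 3589 × 1/4 = 897.25
  brown white-spotted: 3589 × 1/4 = 897.25
χ² = Σ (O − E)² / E
  black solid: (945 − 897.25)² / 897.25 = 2.5412
  black white-spotted: (1012 − 897.25)² / 897.25 = 14.6755
  brown solid: (783 − 897.25)² / 897.25 = 14.5479
  brown white-spotted: (849 − 897.25)² / 897.25 = 2.5947
χ² = 2.5412 + 14.6755 + 14.5479 + 2.5947 = 34.3593 ≈ 34.359

34.359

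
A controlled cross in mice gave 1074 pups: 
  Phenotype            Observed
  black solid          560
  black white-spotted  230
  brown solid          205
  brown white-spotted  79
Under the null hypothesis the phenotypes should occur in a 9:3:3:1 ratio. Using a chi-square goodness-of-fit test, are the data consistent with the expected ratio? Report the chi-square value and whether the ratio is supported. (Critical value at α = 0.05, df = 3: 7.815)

9.458; not consistent

Under the 9:3:3:1 hypothesis (Σ ratio = 16, N = 1074):
  black solid: 1074 × 9/16 = 604.125
  black white-spotted: 1074 × 3/16 = 201.375
  brown solid: 1074 × 3/16 = 201.375
  brown white-spotted: 1074 × 1/16 = 67.125
χ² = Σ (O − E)² / E
  black solid: (560 − 604.125)² / 604.125 = 3.2229
  black white-spotted: (230 − 201.375)² / 201.375 = 4.0690
  brown solid: (205 − 201.375)² / 201.375 = 0.0653
  brown white-spotted: (79 − 67.125)² / 67.125 = 2.1008
χ² = 3.2229 + 4.0690 + 0.0653 + 2.1008 = 9.458
Degrees of freedom = 4 − 1 = 3; critical value at α = 0.05 is 7.815.
Since 9.458 > 7.815, we reject the null hypothesis — the data do not fit the 9:3:3:1 ratio.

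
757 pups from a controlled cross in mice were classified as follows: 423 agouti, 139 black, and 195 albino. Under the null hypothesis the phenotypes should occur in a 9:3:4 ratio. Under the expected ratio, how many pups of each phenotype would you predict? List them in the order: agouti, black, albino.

The 9:3:4 ratio has 16 parts, so with N = 757 the expected counts are:
  agouti: 757 × 9/16 = 425.8125
  black: 757 × 3/16 = 141.9375
  albino: 757 × 4/16 = 189.25

425.8125, 141.9375, 189.25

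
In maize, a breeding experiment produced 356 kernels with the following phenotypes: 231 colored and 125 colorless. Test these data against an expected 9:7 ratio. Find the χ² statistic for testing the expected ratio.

The 9:7 ratio has 16 parts, so with N = 356 the expected counts are:
  colored: 356 × 9/16 = 200.25
  colorless: 356 × 7/16 = 155.75
χ² = Σ (O − E)² / E
  colored: (231 − 200.25)² / 200.25 = 4.7219
  colorless: (125 − 155.75)² / 155.75 = 6.0710
χ² = 4.7219 + 6.0710 = 10.7929 ≈ 10.793

10.793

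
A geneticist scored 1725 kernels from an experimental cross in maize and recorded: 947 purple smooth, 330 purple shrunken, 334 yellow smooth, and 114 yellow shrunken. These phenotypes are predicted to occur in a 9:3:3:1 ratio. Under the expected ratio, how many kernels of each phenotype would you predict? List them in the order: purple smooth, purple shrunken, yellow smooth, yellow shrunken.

Total ratio parts = 16. Expected numbers out of 1725:
  purple smooth: 1725 × 9/16 = 970.3125
  purple shrunken: 1725 × 3/16 = 323.4375
  yellow smooth: 1725 × 3/16 = 323.4375
  yellow shrunken: 1725 × 1/16 = 107.8125

970.3125, 323.4375, 323.4375, 107.8125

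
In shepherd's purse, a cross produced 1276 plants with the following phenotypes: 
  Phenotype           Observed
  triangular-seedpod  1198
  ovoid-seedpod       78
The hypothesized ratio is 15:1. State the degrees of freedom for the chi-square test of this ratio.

A goodness-of-fit test with 2 phenotype classes has df = 2 − 1 = 1.

1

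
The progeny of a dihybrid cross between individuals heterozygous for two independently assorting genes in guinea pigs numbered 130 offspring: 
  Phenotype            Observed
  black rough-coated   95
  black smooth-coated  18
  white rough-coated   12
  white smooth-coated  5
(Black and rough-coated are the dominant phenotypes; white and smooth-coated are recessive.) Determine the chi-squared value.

15.696

A dihybrid F₂ with independent assortment and complete dominance at both loci gives a 9:3:3:1 phenotypic ratio.
Expected counts for N = 130 under a 9:3:3:1 ratio (total parts = 16):
  black rough-coated: 130 × 9/16 = 73.125
  black smooth-coated: 130 × 3/16 = 24.375
  white rough-coated: 130 × 3/16 = 24.375
  white smooth-coated: 130 × 1/16 = 8.125
χ² = Σ (O − E)² / E
  black rough-coated: (95 − 73.125)² / 73.125 = 6.5438
  black smooth-coated: (18 − 24.375)² / 24.375 = 1.6673
  white rough-coated: (12 − 24.375)² / 24.375 = 6.2827
  white smooth-coated: (5 − 8.125)² / 8.125 = 1.2019
χ² = 6.5438 + 1.6673 + 6.2827 + 1.2019 = 15.6957 ≈ 15.696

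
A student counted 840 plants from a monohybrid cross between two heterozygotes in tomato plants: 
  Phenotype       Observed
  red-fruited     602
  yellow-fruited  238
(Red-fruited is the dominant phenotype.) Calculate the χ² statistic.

4.978

For a monohybrid cross between heterozygotes with complete dominance, the expected phenotypic ratio is 3:1.
Total ratio parts = 4. Expected numbers out of 840:
  red-fruited: 840 × 3/4 = 630
  yellow-fruited: 840 × 1/4 = 210
χ² = Σ (O − E)² / E
  red-fruited: (602 − 630)² / 630 = 1.2444
  yellow-fruited: (238 − 210)² / 210 = 3.7333
χ² = 1.2444 + 3.7333 = 4.9777 ≈ 4.978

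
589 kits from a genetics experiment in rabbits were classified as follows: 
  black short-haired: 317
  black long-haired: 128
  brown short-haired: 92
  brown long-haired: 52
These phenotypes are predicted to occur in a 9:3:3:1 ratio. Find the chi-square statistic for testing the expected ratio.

12.755

The 9:3:3:1 ratio has 16 parts, so with N = 589 the expected counts are:
  black short-haired: 589 × 9/16 = 331.3125
  black long-haired: 589 × 3/16 = 110.4375
  brown short-haired: 589 × 3/16 = 110.4375
  brown long-haired: 589 × 1/16 = 36.8125
χ² = Σ (O − E)² / E
  black short-haired: (317 − 331.3125)² / 331.3125 = 0.6183
  black long-haired: (128 − 110.4375)² / 110.4375 = 2.7929
  brown short-haired: (92 − 110.4375)² / 110.4375 = 3.0781
  brown long-haired: (52 − 36.8125)² / 36.8125 = 6.2658
χ² = 0.6183 + 2.7929 + 3.0781 + 6.2658 = 12.7551 ≈ 12.755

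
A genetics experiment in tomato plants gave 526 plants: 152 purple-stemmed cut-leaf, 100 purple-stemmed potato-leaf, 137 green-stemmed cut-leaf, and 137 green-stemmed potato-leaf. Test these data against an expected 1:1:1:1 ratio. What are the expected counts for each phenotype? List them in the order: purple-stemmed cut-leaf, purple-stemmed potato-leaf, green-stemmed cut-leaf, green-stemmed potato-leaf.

Total ratio parts = 4. Expected numbers out of 526:
  purple-stemmed cut-leaf: 526 × 1/4 = 131.5
  purple-stemmed potato-leaf: 526 × 1/4 = 131.5
  green-stemmed cut-leaf: 526 × 1/4 = 131.5
  green-stemmed potato-leaf: 526 × 1/4 = 131.5

131.5, 131.5, 131.5, 131.5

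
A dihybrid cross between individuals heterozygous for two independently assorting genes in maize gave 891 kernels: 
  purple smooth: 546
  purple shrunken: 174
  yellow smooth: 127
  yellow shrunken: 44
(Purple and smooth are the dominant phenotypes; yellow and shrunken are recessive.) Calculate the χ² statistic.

A dihybrid F₂ with independent assortment and complete dominance at both loci gives a 9:3:3:1 phenotypic ratio.
Total ratio parts = 16. Expected numbers out of 891:
  purple smooth: 891 × 9/16 = 501.1875
  purple shrunken: 891 × 3/16 = 167.0625
  yellow smooth: 891 × 3/16 = 167.0625
  yellow shrunken: 891 × 1/16 = 55.6875
χ² = Σ (O − E)² / E
  purple smooth: (546 − 501.1875)² / 501.1875 = 4.0068
  purple shrunken: (174 − 167.0625)² / 167.0625 = 0.2881
  yellow smooth: (127 − 167.0625)² / 167.0625 = 9.6072
  yellow shrunken: (44 − 55.6875)² / 55.6875 = 2.4529
χ² = 4.0068 + 0.2881 + 9.6072 + 2.4529 = 16.355

16.355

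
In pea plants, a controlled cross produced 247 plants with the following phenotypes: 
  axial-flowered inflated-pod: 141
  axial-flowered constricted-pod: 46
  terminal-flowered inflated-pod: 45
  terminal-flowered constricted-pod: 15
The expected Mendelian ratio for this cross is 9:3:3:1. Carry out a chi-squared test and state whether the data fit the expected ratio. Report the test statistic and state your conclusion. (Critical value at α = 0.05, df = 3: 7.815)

Total ratio parts = 16. Expected numbers out of 247:
  axial-flowered inflated-pod: 247 × 9/16 = 138.9375
  axial-flowered constricted-pod: 247 × 3/16 = 46.3125
  terminal-flowered inflated-pod: 247 × 3/16 = 46.3125
  terminal-flowered constricted-pod: 247 × 1/16 = 15.4375
χ² = Σ (O − E)² / E
  axial-flowered inflated-pod: (141 − 138.9375)² / 138.9375 = 0.0306
  axial-flowered constricted-pod: (46 − 46.3125)² / 46.3125 = 0.0021
  terminal-flowered inflated-pod: (45 − 46.3125)² / 46.3125 = 0.0372
  terminal-flowered constricted-pod: (15 − 15.4375)² / 15.4375 = 0.0124
χ² = 0.0306 + 0.0021 + 0.0372 + 0.0124 = 0.0823 ≈ 0.082
Degrees of freedom = 4 − 1 = 3; critical value at α = 0.05 is 7.815.
Since 0.082 < 7.815, we fail to reject the null hypothesis — the data are consistent with the 9:3:3:1 ratio.

0.082; consistent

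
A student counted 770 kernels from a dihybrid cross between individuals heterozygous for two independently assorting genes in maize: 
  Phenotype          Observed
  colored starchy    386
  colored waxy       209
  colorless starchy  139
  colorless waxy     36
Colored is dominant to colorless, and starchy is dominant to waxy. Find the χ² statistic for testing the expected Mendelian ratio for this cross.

A dihybrid F₂ with independent assortment and complete dominance at both loci gives a 9:3:3:1 phenotypic ratio.
The 9:3:3:1 ratio has 16 parts, so with N = 770 the expected counts are:
  colored starchy: 770 × 9/16 = 433.125
  colored waxy: 770 × 3/16 = 144.375
  colorless starchy: 770 × 3/16 = 144.375
  colorless waxy: 770 × 1/16 = 48.125
χ² = Σ (O − E)² / E
  colored starchy: (386 − 433.125)² / 433.125 = 5.1273
  colored waxy: (209 − 144.375)² / 144.375 = 28.9274
  colorless starchy: (139 − 144.375)² / 144.375 = 0.2001
  colorless waxy: (36 − 48.125)² / 48.125 = 3.0549
χ² = 5.1273 + 28.9274 + 0.2001 + 3.0549 = 37.3097 ≈ 37.310

37.310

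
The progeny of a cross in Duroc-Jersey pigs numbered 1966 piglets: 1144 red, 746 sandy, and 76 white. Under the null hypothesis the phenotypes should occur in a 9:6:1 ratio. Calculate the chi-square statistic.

19.300

The 9:6:1 ratio has 16 parts, so with N = 1966 the expected counts are:
  red: 1966 × 9/16 = 1105.875
  sandy: 1966 × 6/16 = 737.25
  white: 1966 × 1/16 = 122.875
χ² = Σ (O − E)² / E
  red: (1144 − 1105.875)² / 1105.875 = 1.3144
  sandy: (746 − 737.25)² / 737.25 = 0.1038
  white: (76 − 122.875)² / 122.875 = 17.8821
χ² = 1.3144 + 0.1038 + 17.8821 = 19.3003 ≈ 19.300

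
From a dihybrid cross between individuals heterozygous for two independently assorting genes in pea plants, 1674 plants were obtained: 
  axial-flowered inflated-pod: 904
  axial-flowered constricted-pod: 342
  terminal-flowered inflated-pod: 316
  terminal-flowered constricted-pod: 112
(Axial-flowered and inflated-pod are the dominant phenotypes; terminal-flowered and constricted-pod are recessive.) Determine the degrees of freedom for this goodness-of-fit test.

A dihybrid F₂ with independent assortment and complete dominance at both loci gives a 9:3:3:1 phenotypic ratio.
A goodness-of-fit test with 4 phenotype classes has df = 4 − 1 = 3.

3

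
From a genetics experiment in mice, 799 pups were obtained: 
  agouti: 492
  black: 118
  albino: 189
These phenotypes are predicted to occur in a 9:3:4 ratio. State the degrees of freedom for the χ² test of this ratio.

A goodness-of-fit test with 3 phenotype classes has df = 3 − 1 = 2.

2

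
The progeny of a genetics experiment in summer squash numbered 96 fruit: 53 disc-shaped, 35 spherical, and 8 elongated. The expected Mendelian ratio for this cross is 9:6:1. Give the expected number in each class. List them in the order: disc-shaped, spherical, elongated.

54, 36, 6

Expected counts for N = 96 under a 9:6:1 ratio (total parts = 16):
  disc-shaped: 96 × 9/16 = 54
  spherical: 96 × 6/16 = 36
  elongated: 96 × 1/16 = 6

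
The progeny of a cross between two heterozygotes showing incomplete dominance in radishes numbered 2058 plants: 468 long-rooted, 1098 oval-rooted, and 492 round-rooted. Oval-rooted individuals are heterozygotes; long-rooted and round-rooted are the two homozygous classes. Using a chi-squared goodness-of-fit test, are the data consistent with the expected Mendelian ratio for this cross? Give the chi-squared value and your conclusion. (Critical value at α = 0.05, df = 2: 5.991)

With incomplete dominance, a heterozygote × heterozygote cross gives a 1:2:1 phenotypic ratio.
The 1:2:1 ratio has 4 parts, so with N = 2058 the expected counts are:
  long-rooted: 2058 × 1/4 = 514.5
  oval-rooted: 2058 × 2/4 = 1029
  round-rooted: 2058 × 1/4 = 514.5
χ² = Σ (O − E)² / E
  long-rooted: (468 − 514.5)² / 514.5 = 4.2026
  oval-rooted: (1098 − 1029)² / 1029 = 4.6268
  round-rooted: (492 − 514.5)² / 514.5 = 0.9840
χ² = 4.2026 + 4.6268 + 0.9840 = 9.8134 ≈ 9.813
Degrees of freedom = 3 − 1 = 2; critical value at α = 0.05 is 5.991.
Since 9.813 > 5.991, we reject the null hypothesis — the data do not fit the 1:2:1 ratio.

9.813; not consistent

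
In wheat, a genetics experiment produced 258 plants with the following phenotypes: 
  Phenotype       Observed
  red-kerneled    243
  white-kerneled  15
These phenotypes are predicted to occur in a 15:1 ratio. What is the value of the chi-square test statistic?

0.084

Expected counts for N = 258 under a 15:1 ratio (total parts = 16):
  red-kerneled: 258 × 15/16 = 241.875
  white-kerneled: 258 × 1/16 = 16.125
χ² = Σ (O − E)² / E
  red-kerneled: (243 − 241.875)² / 241.875 = 0.0052
  white-kerneled: (15 − 16.125)² / 16.125 = 0.0785
χ² = 0.0052 + 0.0785 = 0.0837 ≈ 0.084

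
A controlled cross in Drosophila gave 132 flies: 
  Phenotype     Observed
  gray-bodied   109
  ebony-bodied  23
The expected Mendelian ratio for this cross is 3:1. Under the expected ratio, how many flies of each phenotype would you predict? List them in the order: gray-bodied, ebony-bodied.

Expected counts for N = 132 under a 3:1 ratio (total parts = 4):
  gray-bodied: 132 × 3/4 = 99
  ebony-bodied: 132 × 1/4 = 33

99, 33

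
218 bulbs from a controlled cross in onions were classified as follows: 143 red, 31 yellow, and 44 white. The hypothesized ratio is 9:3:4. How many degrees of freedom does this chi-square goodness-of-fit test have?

A goodness-of-fit test with 3 phenotype classes has df = 3 − 1 = 2.

2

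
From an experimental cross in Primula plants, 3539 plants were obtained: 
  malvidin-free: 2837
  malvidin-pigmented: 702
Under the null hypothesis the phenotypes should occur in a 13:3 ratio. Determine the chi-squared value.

Expected counts for N = 3539 under a 13:3 ratio (total parts = 16):
  malvidin-free: 3539 × 13/16 = 2875.4375
  malvidin-pigmented: 3539 × 3/16 = 663.5625
χ² = Σ (O − E)² / E
  malvidin-free: (2837 − 2875.4375)² / 2875.4375 = 0.5138
  malvidin-pigmented: (702 − 663.5625)² / 663.5625 = 2.2265
χ² = 0.5138 + 2.2265 = 2.7403 ≈ 2.740

2.740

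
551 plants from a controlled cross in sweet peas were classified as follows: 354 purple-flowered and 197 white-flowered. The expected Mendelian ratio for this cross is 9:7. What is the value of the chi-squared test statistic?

The 9:7 ratio has 16 parts, so with N = 551 the expected counts are:
  purple-flowered: 551 × 9/16 = 309.9375
  white-flowered: 551 × 7/16 = 241.0625
χ² = Σ (O − E)² / E
  purple-flowered: (354 − 309.9375)² / 309.9375 = 6.2642
  white-flowered: (197 − 241.0625)² / 241.0625 = 8.0539
χ² = 6.2642 + 8.0539 = 14.3181 ≈ 14.318

14.318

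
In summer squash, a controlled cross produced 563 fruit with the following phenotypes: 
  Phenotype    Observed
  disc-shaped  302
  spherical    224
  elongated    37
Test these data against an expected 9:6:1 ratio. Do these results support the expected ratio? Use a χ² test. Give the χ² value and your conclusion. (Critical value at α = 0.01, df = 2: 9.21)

Expected counts for N = 563 under a 9:6:1 ratio (total parts = 16):
  disc-shaped: 563 × 9/16 = 316.6875
  spherical: 563 × 6/16 = 211.125
  elongated: 563 × 1/16 = 35.1875
χ² = Σ (O − E)² / E
  disc-shaped: (302 − 316.6875)² / 316.6875 = 0.6812
  spherical: (224 − 211.125)² / 211.125 = 0.7852
  elongated: (37 − 35.1875)² / 35.1875 = 0.0934
χ² = 0.6812 + 0.7852 + 0.0934 = 1.5598 ≈ 1.560
Degrees of freedom = 3 − 1 = 2; critical value at α = 0.01 is 9.21.
Since 1.560 < 9.21, we fail to reject the null hypothesis — the data are consistent with the 9:6:1 ratio.

1.560; consistent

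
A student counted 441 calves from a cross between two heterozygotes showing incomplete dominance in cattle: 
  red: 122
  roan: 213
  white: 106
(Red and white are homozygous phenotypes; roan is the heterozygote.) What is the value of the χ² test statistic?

1.671

With incomplete dominance, a heterozygote × heterozygote cross gives a 1:2:1 phenotypic ratio.
Under the 1:2:1 hypothesis (Σ ratio = 4, N = 441):
  red: 441 × 1/4 = 110.25
  roan: 441 × 2/4 = 220.5
  white: 441 × 1/4 = 110.25
χ² = Σ (O − E)² / E
  red: (122 − 110.25)² / 110.25 = 1.2523
  roan: (213 − 220.5)² / 220.5 = 0.2551
  white: (106 − 110.25)² / 110.25 = 0.1638
χ² = 1.2523 + 0.2551 + 0.1638 = 1.6712 ≈ 1.671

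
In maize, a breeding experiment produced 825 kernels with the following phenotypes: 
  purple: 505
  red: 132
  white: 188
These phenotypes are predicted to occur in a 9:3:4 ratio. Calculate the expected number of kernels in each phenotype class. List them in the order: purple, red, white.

464.0625, 154.6875, 206.25

The 9:3:4 ratio has 16 parts, so with N = 825 the expected counts are:
  purple: 825 × 9/16 = 464.0625
  red: 825 × 3/16 = 154.6875
  white: 825 × 4/16 = 206.25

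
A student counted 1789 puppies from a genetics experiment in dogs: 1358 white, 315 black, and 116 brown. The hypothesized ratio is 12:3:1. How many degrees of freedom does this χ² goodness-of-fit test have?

2

A goodness-of-fit test with 3 phenotype classes has df = 3 − 1 = 2.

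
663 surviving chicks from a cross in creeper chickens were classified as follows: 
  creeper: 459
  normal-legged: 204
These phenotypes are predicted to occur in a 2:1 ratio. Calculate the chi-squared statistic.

Expected counts for N = 663 under a 2:1 ratio (total parts = 3):
  creeper: 663 × 2/3 = 442
  normal-legged: 663 × 1/3 = 221
χ² = Σ (O − E)² / E
  creeper: (459 − 442)² / 442 = 0.6538
  normal-legged: (204 − 221)² / 221 = 1.3077
χ² = 0.6538 + 1.3077 = 1.9615 ≈ 1.962

1.962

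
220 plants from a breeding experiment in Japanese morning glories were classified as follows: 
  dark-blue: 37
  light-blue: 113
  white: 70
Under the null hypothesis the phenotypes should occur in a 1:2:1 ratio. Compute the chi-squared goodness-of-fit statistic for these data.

10.064

Under the 1:2:1 hypothesis (Σ ratio = 4, N = 220):
  dark-blue: 220 × 1/4 = 55
  light-blue: 220 × 2/4 = 110
  white: 220 × 1/4 = 55
χ² = Σ (O − E)² / E
  dark-blue: (37 − 55)² / 55 = 5.8909
  light-blue: (113 − 110)² / 110 = 0.0818
  white: (70 − 55)² / 55 = 4.0909
χ² = 5.8909 + 0.0818 + 4.0909 = 10.0636 ≈ 10.064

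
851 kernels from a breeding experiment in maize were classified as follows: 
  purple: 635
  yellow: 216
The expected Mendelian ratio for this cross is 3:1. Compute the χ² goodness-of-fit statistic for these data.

Total ratio parts = 4. Expected numbers out of 851:
  purple: 851 × 3/4 = 638.25
  yellow: 851 × 1/4 = 212.75
χ² = Σ (O − E)² / E
  purple: (635 − 638.25)² / 638.25 = 0.0165
  yellow: (216 − 212.75)² / 212.75 = 0.0496
χ² = 0.0165 + 0.0496 = 0.0661 ≈ 0.066

0.066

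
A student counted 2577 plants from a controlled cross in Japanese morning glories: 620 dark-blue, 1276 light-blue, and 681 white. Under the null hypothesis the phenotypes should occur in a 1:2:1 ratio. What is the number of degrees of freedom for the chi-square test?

2

A goodness-of-fit test with 3 phenotype classes has df = 3 − 1 = 2.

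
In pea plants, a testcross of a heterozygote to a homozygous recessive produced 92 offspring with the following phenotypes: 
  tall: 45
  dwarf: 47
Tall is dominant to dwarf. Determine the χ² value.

0.043

A testcross of a heterozygote (Aa × aa) gives a 1:1 phenotypic ratio.
Expected counts for N = 92 under a 1:1 ratio (total parts = 2):
  tall: 92 × 1/2 = 46
  dwarf: 92 × 1/2 = 46
χ² = Σ (O − E)² / E
  tall: (45 − 46)² / 46 = 0.0217
  dwarf: (47 − 46)² / 46 = 0.0217
χ² = 0.0217 + 0.0217 = 0.0434 ≈ 0.043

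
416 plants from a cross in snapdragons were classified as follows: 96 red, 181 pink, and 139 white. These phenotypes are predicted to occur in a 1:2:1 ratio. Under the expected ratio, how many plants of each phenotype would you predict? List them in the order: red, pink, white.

The 1:2:1 ratio has 4 parts, so with N = 416 the expected counts are:
  red: 416 × 1/4 = 104
  pink: 416 × 2/4 = 208
  white: 416 × 1/4 = 104

104, 208, 104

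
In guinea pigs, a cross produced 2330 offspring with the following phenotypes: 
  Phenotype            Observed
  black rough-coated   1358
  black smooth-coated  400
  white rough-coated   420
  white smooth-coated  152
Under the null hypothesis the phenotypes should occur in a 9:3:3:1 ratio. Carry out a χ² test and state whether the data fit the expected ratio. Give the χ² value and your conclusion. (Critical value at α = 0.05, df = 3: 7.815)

Expected counts for N = 2330 under a 9:3:3:1 ratio (total parts = 16):
  black rough-coated: 2330 × 9/16 = 1310.625
  black smooth-coated: 2330 × 3/16 = 436.875
  white rough-coated: 2330 × 3/16 = 436.875
  white smooth-coated: 2330 × 1/16 = 145.625
χ² = Σ (O − E)² / E
  black rough-coated: (1358 − 1310.625)² / 1310.625 = 1.7125
  black smooth-coated: (400 − 436.875)² / 436.875 = 3.1125
  white rough-coated: (420 − 436.875)² / 436.875 = 0.6518
  white smooth-coated: (152 − 145.625)² / 145.625 = 0.2791
χ² = 1.7125 + 3.1125 + 0.6518 + 0.2791 = 5.7559 ≈ 5.756
Degrees of freedom = 4 − 1 = 3; critical value at α = 0.05 is 7.815.
Since 5.756 < 7.815, we fail to reject the null hypothesis — the data are consistent with the 9:3:3:1 ratio.

5.756; consistent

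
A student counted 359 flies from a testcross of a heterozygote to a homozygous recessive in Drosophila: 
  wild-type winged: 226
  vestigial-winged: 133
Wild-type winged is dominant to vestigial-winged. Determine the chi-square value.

24.092

A testcross of a heterozygote (Aa × aa) gives a 1:1 phenotypic ratio.
Expected counts for N = 359 under a 1:1 ratio (total parts = 2):
  wild-type winged: 359 × 1/2 = 179.5
  vestigial-winged: 359 × 1/2 = 179.5
χ² = Σ (O − E)² / E
  wild-type winged: (226 − 179.5)² / 179.5 = 12.0460
  vestigial-winged: (133 − 179.5)² / 179.5 = 12.0460
χ² = 12.0460 + 12.0460 = 24.092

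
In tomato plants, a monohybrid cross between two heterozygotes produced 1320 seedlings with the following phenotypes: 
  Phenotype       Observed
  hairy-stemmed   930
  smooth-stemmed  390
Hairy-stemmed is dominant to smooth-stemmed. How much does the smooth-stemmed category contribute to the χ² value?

10.909

For a monohybrid cross between heterozygotes with complete dominance, the expected phenotypic ratio is 3:1.
Expected counts for N = 1320 under a 3:1 ratio (total parts = 4):
  hairy-stemmed: 1320 × 3/4 = 990
  smooth-stemmed: 1320 × 1/4 = 330
Contribution of smooth-stemmed: (390 − 330)² / 330 = 10.9091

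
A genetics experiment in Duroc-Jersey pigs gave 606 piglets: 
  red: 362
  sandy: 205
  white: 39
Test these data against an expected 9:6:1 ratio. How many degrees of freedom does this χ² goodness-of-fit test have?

A goodness-of-fit test with 3 phenotype classes has df = 3 − 1 = 2.

2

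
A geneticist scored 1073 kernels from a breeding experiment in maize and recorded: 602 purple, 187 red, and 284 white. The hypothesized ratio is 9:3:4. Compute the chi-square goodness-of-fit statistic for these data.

1.929

Under the 9:3:4 hypothesis (Σ ratio = 16, N = 1073):
  purple: 1073 × 9/16 = 603.5625
  red: 1073 × 3/16 = 201.1875
  white: 1073 × 4/16 = 268.25
χ² = Σ (O − E)² / E
  purple: (602 − 603.5625)² / 603.5625 = 0.0040
  red: (187 − 201.1875)² / 201.1875 = 1.0005
  white: (284 − 268.25)² / 268.25 = 0.9247
χ² = 0.0040 + 1.0005 + 0.9247 = 1.9292 ≈ 1.929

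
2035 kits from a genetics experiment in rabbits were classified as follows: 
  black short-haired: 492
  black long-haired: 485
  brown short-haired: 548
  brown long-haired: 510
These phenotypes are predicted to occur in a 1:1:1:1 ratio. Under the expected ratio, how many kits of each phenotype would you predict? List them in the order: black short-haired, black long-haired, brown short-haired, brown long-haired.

508.75, 508.75, 508.75, 508.75

The 1:1:1:1 ratio has 4 parts, so with N = 2035 the expected counts are:
  black short-haired: 2035 × 1/4 = 508.75
  black long-haired: 2035 × 1/4 = 508.75
  brown short-haired: 2035 × 1/4 = 508.75
  brown long-haired: 2035 × 1/4 = 508.75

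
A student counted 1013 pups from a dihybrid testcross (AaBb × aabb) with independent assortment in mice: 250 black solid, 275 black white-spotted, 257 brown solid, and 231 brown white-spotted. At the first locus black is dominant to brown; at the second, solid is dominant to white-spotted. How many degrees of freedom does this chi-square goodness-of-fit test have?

3

A dihybrid testcross with independent assortment gives a 1:1:1:1 ratio.
A goodness-of-fit test with 4 phenotype classes has df = 4 − 1 = 3.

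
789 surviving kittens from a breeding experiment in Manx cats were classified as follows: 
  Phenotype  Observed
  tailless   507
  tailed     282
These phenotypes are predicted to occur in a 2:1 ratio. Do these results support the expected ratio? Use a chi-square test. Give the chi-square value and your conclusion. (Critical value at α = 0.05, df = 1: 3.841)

2.059; consistent

Total ratio parts = 3. Expected numbers out of 789:
  tailless: 789 × 2/3 = 526
  tailed: 789 × 1/3 = 263
χ² = Σ (O − E)² / E
  tailless: (507 − 526)² / 526 = 0.6863
  tailed: (282 − 263)² / 263 = 1.3726
χ² = 0.6863 + 1.3726 = 2.0589 ≈ 2.059
Degrees of freedom = 2 − 1 = 1; critical value at α = 0.05 is 3.841.
Since 2.059 < 3.841, we fail to reject the null hypothesis — the data are consistent with the 2:1 ratio.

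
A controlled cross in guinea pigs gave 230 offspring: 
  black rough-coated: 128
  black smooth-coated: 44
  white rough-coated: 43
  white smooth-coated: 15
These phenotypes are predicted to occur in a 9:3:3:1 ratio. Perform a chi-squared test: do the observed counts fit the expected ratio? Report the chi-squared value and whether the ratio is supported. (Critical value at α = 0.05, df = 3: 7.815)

Under the 9:3:3:1 hypothesis (Σ ratio = 16, N = 230):
  black rough-coated: 230 × 9/16 = 129.375
  black smooth-coated: 230 × 3/16 = 43.125
  white rough-coated: 230 × 3/16 = 43.125
  white smooth-coated: 230 × 1/16 = 14.375
χ² = Σ (O − E)² / E
  black rough-coated: (128 − 129.375)² / 129.375 = 0.0146
  black smooth-coated: (44 − 43.125)² / 43.125 = 0.0178
  white rough-coated: (43 − 43.125)² / 43.125 = 0.0004
  white smooth-coated: (15 − 14.375)² / 14.375 = 0.0272
χ² = 0.0146 + 0.0178 + 0.0004 + 0.0272 = 0.060
Degrees of freedom = 4 − 1 = 3; critical value at α = 0.05 is 7.815.
Since 0.060 < 7.815, we fail to reject the null hypothesis — the data are consistent with the 9:3:3:1 ratio.

0.060; consistent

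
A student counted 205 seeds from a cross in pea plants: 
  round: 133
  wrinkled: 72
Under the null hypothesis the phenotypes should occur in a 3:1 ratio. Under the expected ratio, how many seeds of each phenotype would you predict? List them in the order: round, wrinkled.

153.75, 51.25

Expected counts for N = 205 under a 3:1 ratio (total parts = 4):
  round: 205 × 3/4 = 153.75
  wrinkled: 205 × 1/4 = 51.25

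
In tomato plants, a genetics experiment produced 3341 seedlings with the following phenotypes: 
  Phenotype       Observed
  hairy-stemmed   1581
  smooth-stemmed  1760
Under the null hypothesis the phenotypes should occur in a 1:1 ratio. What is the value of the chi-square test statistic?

9.590

Total ratio parts = 2. Expected numbers out of 3341:
  hairy-stemmed: 3341 × 1/2 = 1670.5
  smooth-stemmed: 3341 × 1/2 = 1670.5
χ² = Σ (O − E)² / E
  hairy-stemmed: (1581 − 1670.5)² / 1670.5 = 4.7951
  smooth-stemmed: (1760 − 1670.5)² / 1670.5 = 4.7951
χ² = 4.7951 + 4.7951 = 9.5902 ≈ 9.590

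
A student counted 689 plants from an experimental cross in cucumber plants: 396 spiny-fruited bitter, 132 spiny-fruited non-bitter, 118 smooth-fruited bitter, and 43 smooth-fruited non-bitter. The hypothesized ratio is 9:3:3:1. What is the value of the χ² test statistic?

Expected counts for N = 689 under a 9:3:3:1 ratio (total parts = 16):
  spiny-fruited bitter: 689 × 9/16 = 387.5625
  spiny-fruited non-bitter: 689 × 3/16 = 129.1875
  smooth-fruited bitter: 689 × 3/16 = 129.1875
  smooth-fruited non-bitter: 689 × 1/16 = 43.0625
χ² = Σ (O − E)² / E
  spiny-fruited bitter: (396 − 387.5625)² / 387.5625 = 0.1837
  spiny-fruited non-bitter: (132 − 129.1875)² / 129.1875 = 0.0612
  smooth-fruited bitter: (118 − 129.1875)² / 129.1875 = 0.9688
  smooth-fruited non-bitter: (43 − 43.0625)² / 43.0625 = 0.0001
χ² = 0.1837 + 0.0612 + 0.9688 + 0.0001 = 1.2138 ≈ 1.214

1.214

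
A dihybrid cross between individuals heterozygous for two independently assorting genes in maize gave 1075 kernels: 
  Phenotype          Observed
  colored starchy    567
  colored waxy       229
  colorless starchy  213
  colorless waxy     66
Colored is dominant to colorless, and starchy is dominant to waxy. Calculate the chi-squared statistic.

6.754

A dihybrid F₂ with independent assortment and complete dominance at both loci gives a 9:3:3:1 phenotypic ratio.
Total ratio parts = 16. Expected numbers out of 1075:
  colored starchy: 1075 × 9/16 = 604.6875
  colored waxy: 1075 × 3/16 = 201.5625
  colorless starchy: 1075 × 3/16 = 201.5625
  colorless waxy: 1075 × 1/16 = 67.1875
χ² = Σ (O − E)² / E
  colored starchy: (567 − 604.6875)² / 604.6875 = 2.3489
  colored waxy: (229 − 201.5625)² / 201.5625 = 3.7349
  colorless starchy: (213 − 201.5625)² / 201.5625 = 0.6490
  colorless waxy: (66 − 67.1875)² / 67.1875 = 0.0210
χ² = 2.3489 + 3.7349 + 0.6490 + 0.0210 = 6.7538 ≈ 6.754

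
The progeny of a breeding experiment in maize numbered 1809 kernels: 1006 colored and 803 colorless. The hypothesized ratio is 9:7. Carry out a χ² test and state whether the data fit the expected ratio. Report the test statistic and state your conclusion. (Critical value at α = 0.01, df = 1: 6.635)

Under the 9:7 hypothesis (Σ ratio = 16, N = 1809):
  colored: 1809 × 9/16 = 1017.5625
  colorless: 1809 × 7/16 = 791.4375
χ² = Σ (O − E)² / E
  colored: (1006 − 1017.5625)² / 1017.5625 = 0.1314
  colorless: (803 − 791.4375)² / 791.4375 = 0.1689
χ² = 0.1314 + 0.1689 = 0.3003 ≈ 0.300
Degrees of freedom = 2 − 1 = 1; critical value at α = 0.01 is 6.635.
Since 0.300 < 6.635, we fail to reject the null hypothesis — the data are consistent with the 9:7 ratio.

0.300; consistent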